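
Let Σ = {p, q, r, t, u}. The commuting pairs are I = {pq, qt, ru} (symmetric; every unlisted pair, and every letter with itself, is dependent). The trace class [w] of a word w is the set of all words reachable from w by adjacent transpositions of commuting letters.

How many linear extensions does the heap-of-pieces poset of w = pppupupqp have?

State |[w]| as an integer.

piece 0:p — minimal
piece 1:p rests on {0:p}
piece 2:p rests on {1:p}
piece 3:u rests on {2:p}
piece 4:p rests on {3:u}
piece 5:u rests on {4:p}
piece 6:p rests on {5:u}
piece 7:q rests on {5:u}
piece 8:p rests on {6:p}
minimal pieces: {0:p}
ways to finish when only these pieces remain (= sum over removing one remaining piece with nothing left below it):
  1 left: {7}→1  {8}→1
  2 left: {6,8}→1  {7,8}→2
  3 left: {6,7,8}→3
  4 left: {5,6,7,8}→3
  5 left: {4,5,6,7,8}→3
  6 left: {3,4,5,6,7,8}→3
  7 left: {2,3,4,5,6,7,8}→3
  placing 0:p first → 3 extensions

3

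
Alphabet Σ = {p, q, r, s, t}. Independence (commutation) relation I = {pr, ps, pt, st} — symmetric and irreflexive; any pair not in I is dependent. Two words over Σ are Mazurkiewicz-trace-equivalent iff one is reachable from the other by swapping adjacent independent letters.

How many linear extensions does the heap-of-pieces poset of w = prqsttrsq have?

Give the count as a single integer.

piece 0:p — minimal
piece 1:r — minimal
piece 2:q rests on {0:p, 1:r}
piece 3:s rests on {2:q}
piece 4:t rests on {2:q}
piece 5:t rests on {4:t}
piece 6:r rests on {3:s, 5:t}
piece 7:s rests on {6:r}
piece 8:q rests on {7:s}
minimal pieces: {0:p, 1:r}
ways to finish when only these pieces remain (= sum over removing one remaining piece with nothing left below it):
  1 left: {8}→1
  2 left: {7,8}→1
  3 left: {6,7,8}→1
  4 left: {3,6,7,8}→1  {5,6,7,8}→1
  5 left: {3,5,6,7,8}→2  {4,5,6,7,8}→1
  6 left: {3,4,5,6,7,8}→3
  7 left: {2,3,4,5,6,7,8}→3
  placing 0:p first → 3 extensions
  placing 1:r first → 3 extensions
total linear extensions = 6

6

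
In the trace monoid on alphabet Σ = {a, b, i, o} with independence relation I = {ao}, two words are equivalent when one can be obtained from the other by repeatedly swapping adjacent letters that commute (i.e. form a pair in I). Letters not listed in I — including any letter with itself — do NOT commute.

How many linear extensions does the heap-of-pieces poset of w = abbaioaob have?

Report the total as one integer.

3

drop 0:a onto floor
drop 1:b onto {0:a}
drop 2:b onto {1:b}
drop 3:a onto {2:b}
drop 4:i onto {3:a}
drop 5:o onto {4:i}
drop 6:a onto {4:i}
drop 7:o onto {5:o}
drop 8:b onto {6:a, 7:o}
ground layer = {0:a}
drop-orders for the pieces not yet dropped (sum over which currently-grounded one goes next):
  1 to go: {8} 1
  2 to go: {6,8} 1  {7,8} 1
  3 to go: {5,7,8} 1  {6,7,8} 2
  4 to go: {5,6,7,8} 3
  5 to go: {4,5,6,7,8} 3
  6 to go: {3,4,5,6,7,8} 3
  7 to go: {2,3,4,5,6,7,8} 3
  if 0:a drops first: 3 orders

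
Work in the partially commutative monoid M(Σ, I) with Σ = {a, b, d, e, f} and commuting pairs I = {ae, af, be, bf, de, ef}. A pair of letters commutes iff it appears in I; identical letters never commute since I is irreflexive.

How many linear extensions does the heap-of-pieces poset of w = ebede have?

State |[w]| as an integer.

10

0(e) covers ∅
1(b) covers ∅
2(e) covers 0:e
3(d) covers 1:b
4(e) covers 2:e
floor of heap: 0:e, 1:b
completions by unplaced set U, small U first (add the entries for U minus each lowest piece of U):
  |U|=1: {3}:1  {4}:1
  |U|=2: {1,3}:1  {2,4}:1  {3,4}:2
  |U|=3: {0,2,4}:1  {1,3,4}:3  {2,3,4}:3
  start at 0(e): 6
  start at 1(b): 4
sum over floor = 10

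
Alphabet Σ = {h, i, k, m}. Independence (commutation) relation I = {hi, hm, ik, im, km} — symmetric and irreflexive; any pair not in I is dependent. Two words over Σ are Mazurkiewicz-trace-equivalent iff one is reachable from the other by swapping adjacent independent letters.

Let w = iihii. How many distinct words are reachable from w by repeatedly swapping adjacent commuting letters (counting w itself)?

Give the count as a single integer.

0(i) covers ∅
1(i) covers 0:i
2(h) covers ∅
3(i) covers 1:i
4(i) covers 3:i
floor of heap: 0:i, 2:h
completions by unplaced set U, small U first (add the entries for U minus each lowest piece of U):
  |U|=1: {2}:1  {4}:1
  |U|=2: {2,4}:2  {3,4}:1
  |U|=3: {1,3,4}:1  {2,3,4}:3
  start at 0(i): 4
  start at 2(h): 1
sum over floor = 5

5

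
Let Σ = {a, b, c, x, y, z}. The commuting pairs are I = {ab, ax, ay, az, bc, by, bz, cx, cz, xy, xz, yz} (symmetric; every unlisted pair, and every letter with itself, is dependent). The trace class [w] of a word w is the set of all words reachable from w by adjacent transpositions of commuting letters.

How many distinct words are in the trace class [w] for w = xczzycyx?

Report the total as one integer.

420

0(x) covers ∅
1(c) covers ∅
2(z) covers ∅
3(z) covers 2:z
4(y) covers 1:c
5(c) covers 4:y
6(y) covers 5:c
7(x) covers 0:x
floor of heap: 0:x, 1:c, 2:z
completions by unplaced set U, small U first (add the entries for U minus each lowest piece of U):
  |U|=1: {3}:1  {6}:1  {7}:1
  |U|=2: {0,7}:1  {2,3}:1  {3,6}:2  {3,7}:2  {5,6}:1  {6,7}:2
  |U|=3: {0,3,7}:3  {0,6,7}:3  {2,3,6}:3  {2,3,7}:3  {3,5,6}:3  {3,6,7}:6  {4,5,6}:1  {5,6,7}:3
  |U|=4: {0,2,3,7}:6  {0,3,6,7}:12  {0,5,6,7}:6  {1,4,5,6}:1  {2,3,5,6}:6  {2,3,6,7}:12  {3,4,5,6}:4  {3,5,6,7}:12  {4,5,6,7}:4
  |U|=5: {0,2,3,6,7}:30  {0,3,5,6,7}:30  {0,4,5,6,7}:10  {1,3,4,5,6}:5  {1,4,5,6,7}:5  {2,3,4,5,6}:10  {2,3,5,6,7}:30  {3,4,5,6,7}:20
  |U|=6: {0,1,4,5,6,7}:15  {0,2,3,5,6,7}:90  {0,3,4,5,6,7}:60  {1,2,3,4,5,6}:15  {1,3,4,5,6,7}:30  {2,3,4,5,6,7}:60
  start at 0(x): 105
  start at 1(c): 210
  start at 2(z): 105
sum over floor = 420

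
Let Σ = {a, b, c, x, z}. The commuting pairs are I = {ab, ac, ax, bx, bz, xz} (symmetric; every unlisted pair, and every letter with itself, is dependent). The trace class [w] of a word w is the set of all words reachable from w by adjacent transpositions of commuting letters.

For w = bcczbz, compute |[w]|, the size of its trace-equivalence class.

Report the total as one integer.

3

#0=b has no predecessor
#1=c depends on [0:b]
#2=c depends on [1:c]
#3=z depends on [2:c]
#4=b depends on [2:c]
#5=z depends on [3:z]
sources: [0:b]
N(rest) = Σ N(rest − s) over sources s of rest; N(one piece) = 1:
  size 1 → [4]=1  [5]=1
  size 2 → [3,5]=1  [4,5]=2
  size 3 → [3,4,5]=3
  size 4 → [2,3,4,5]=3
  first=0(b) contributes 3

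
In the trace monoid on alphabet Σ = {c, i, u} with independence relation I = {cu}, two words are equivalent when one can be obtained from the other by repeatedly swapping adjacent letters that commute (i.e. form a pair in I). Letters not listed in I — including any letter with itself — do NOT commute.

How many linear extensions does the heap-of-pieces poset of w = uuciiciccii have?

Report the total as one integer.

drop 0:u onto floor
drop 1:u onto {0:u}
drop 2:c onto floor
drop 3:i onto {1:u, 2:c}
drop 4:i onto {3:i}
drop 5:c onto {4:i}
drop 6:i onto {5:c}
drop 7:c onto {6:i}
drop 8:c onto {7:c}
drop 9:i onto {8:c}
drop 10:i onto {9:i}
ground layer = {0:u, 2:c}
drop-orders for the pieces not yet dropped (sum over which currently-grounded one goes next):
  1 to go: {10} 1
  2 to go: {9,10} 1
  3 to go: {8,9,10} 1
  4 to go: {7,8,9,10} 1
  5 to go: {6,7,8,9,10} 1
  6 to go: {5,6,7,8,9,10} 1
  7 to go: {4,5,6,7,8,9,10} 1
  8 to go: {3,4,5,6,7,8,9,10} 1
  9 to go: {1,3,4,5,6,7,8,9,10} 1  {2,3,4,5,6,7,8,9,10} 1
  if 0:u drops first: 2 orders
  if 2:c drops first: 1 orders
heap linearizations: 3

3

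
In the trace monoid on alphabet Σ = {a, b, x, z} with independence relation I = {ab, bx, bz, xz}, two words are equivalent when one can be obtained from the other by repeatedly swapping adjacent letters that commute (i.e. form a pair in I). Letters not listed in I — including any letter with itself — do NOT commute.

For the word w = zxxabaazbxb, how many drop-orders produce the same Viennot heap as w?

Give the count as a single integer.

990

0(z) covers ∅
1(x) covers ∅
2(x) covers 1:x
3(a) covers 0:z, 2:x
4(b) covers ∅
5(a) covers 3:a
6(a) covers 5:a
7(z) covers 6:a
8(b) covers 4:b
9(x) covers 6:a
10(b) covers 8:b
floor of heap: 0:z, 1:x, 4:b
completions by unplaced set U, small U first (add the entries for U minus each lowest piece of U):
  |U|=1: {7}:1  {9}:1  {10}:1
  |U|=2: {7,9}:2  {7,10}:2  {8,10}:1  {9,10}:2
  |U|=3: {4,8,10}:1  {6,7,9}:2  {7,8,10}:3  {7,9,10}:6  {8,9,10}:3
  |U|=4: {4,7,8,10}:4  {4,8,9,10}:4  {5,6,7,9}:2  {6,7,9,10}:8  {7,8,9,10}:12
  |U|=5: {3,5,6,7,9}:2  {4,7,8,9,10}:20  {5,6,7,9,10}:10  {6,7,8,9,10}:20
  |U|=6: {0,3,5,6,7,9}:2  {2,3,5,6,7,9}:2  {3,5,6,7,9,10}:12  {4,6,7,8,9,10}:40  {5,6,7,8,9,10}:30
  |U|=7: {0,2,3,5,6,7,9}:4  {0,3,5,6,7,9,10}:14  {1,2,3,5,6,7,9}:2  {2,3,5,6,7,9,10}:14  {3,5,6,7,8,9,10}:42  {4,5,6,7,8,9,10}:70
  |U|=8: {0,1,2,3,5,6,7,9}:6  {0,2,3,5,6,7,9,10}:32  {0,3,5,6,7,8,9,10}:56  {1,2,3,5,6,7,9,10}:16  {2,3,5,6,7,8,9,10}:56  {3,4,5,6,7,8,9,10}:112
  |U|=9: {0,1,2,3,5,6,7,9,10}:54  {0,2,3,5,6,7,8,9,10}:144  {0,3,4,5,6,7,8,9,10}:168  {1,2,3,5,6,7,8,9,10}:72  {2,3,4,5,6,7,8,9,10}:168
  start at 0(z): 240
  start at 1(x): 480
  start at 4(b): 270
sum over floor = 990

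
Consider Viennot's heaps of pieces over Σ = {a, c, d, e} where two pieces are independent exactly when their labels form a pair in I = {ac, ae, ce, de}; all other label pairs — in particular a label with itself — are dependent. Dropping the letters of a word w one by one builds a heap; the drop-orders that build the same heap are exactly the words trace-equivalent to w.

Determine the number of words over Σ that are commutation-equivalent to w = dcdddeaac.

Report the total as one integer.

27

piece 0:d — minimal
piece 1:c rests on {0:d}
piece 2:d rests on {1:c}
piece 3:d rests on {2:d}
piece 4:d rests on {3:d}
piece 5:e — minimal
piece 6:a rests on {4:d}
piece 7:a rests on {6:a}
piece 8:c rests on {4:d}
minimal pieces: {0:d, 5:e}
ways to finish when only these pieces remain (= sum over removing one remaining piece with nothing left below it):
  1 left: {5}→1  {7}→1  {8}→1
  2 left: {5,7}→2  {5,8}→2  {6,7}→1  {7,8}→2
  3 left: {5,6,7}→3  {5,7,8}→6  {6,7,8}→3
  4 left: {4,6,7,8}→3  {5,6,7,8}→12
  5 left: {3,4,6,7,8}→3  {4,5,6,7,8}→15
  6 left: {2,3,4,6,7,8}→3  {3,4,5,6,7,8}→18
  7 left: {1,2,3,4,6,7,8}→3  {2,3,4,5,6,7,8}→21
  placing 0:d first → 24 extensions
  placing 5:e first → 3 extensions
total linear extensions = 27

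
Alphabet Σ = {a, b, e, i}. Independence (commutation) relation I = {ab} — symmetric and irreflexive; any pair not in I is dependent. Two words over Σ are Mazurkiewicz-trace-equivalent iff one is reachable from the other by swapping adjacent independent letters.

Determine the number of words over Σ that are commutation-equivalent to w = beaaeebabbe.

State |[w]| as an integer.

4

piece 0:b — minimal
piece 1:e rests on {0:b}
piece 2:a rests on {1:e}
piece 3:a rests on {2:a}
piece 4:e rests on {3:a}
piece 5:e rests on {4:e}
piece 6:b rests on {5:e}
piece 7:a rests on {5:e}
piece 8:b rests on {6:b}
piece 9:b rests on {8:b}
piece 10:e rests on {7:a, 9:b}
minimal pieces: {0:b}
ways to finish when only these pieces remain (= sum over removing one remaining piece with nothing left below it):
  1 left: {10}→1
  2 left: {7,10}→1  {9,10}→1
  3 left: {7,9,10}→2  {8,9,10}→1
  4 left: {6,8,9,10}→1  {7,8,9,10}→3
  5 left: {6,7,8,9,10}→4
  6 left: {5,6,7,8,9,10}→4
  7 left: {4,5,6,7,8,9,10}→4
  8 left: {3,4,5,6,7,8,9,10}→4
  9 left: {2,3,4,5,6,7,8,9,10}→4
  placing 0:b first → 4 extensions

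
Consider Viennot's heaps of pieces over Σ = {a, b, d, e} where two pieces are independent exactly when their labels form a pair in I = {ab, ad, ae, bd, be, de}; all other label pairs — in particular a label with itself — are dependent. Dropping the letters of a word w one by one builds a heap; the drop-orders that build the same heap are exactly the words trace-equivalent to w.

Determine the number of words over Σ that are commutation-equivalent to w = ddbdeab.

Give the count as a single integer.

420

drop 0:d onto floor
drop 1:d onto {0:d}
drop 2:b onto floor
drop 3:d onto {1:d}
drop 4:e onto floor
drop 5:a onto floor
drop 6:b onto {2:b}
ground layer = {0:d, 2:b, 4:e, 5:a}
drop-orders for the pieces not yet dropped (sum over which currently-grounded one goes next):
  1 to go: {3} 1  {4} 1  {5} 1  {6} 1
  2 to go: {1,3} 1  {2,6} 1  {3,4} 2  {3,5} 2  {3,6} 2  {4,5} 2  {4,6} 2  {5,6} 2
  3 to go: {0,1,3} 1  {1,3,4} 3  {1,3,5} 3  {1,3,6} 3  {2,3,6} 3  {2,4,6} 3  {2,5,6} 3  {3,4,5} 6  {3,4,6} 6  {3,5,6} 6  {4,5,6} 6
  4 to go: {0,1,3,4} 4  {0,1,3,5} 4  {0,1,3,6} 4  {1,2,3,6} 6  {1,3,4,5} 12  {1,3,4,6} 12  {1,3,5,6} 12  {2,3,4,6} 12  {2,3,5,6} 12  {2,4,5,6} 12  {3,4,5,6} 24
  5 to go: {0,1,2,3,6} 10  {0,1,3,4,5} 20  {0,1,3,4,6} 20  {0,1,3,5,6} 20  {1,2,3,4,6} 30  {1,2,3,5,6} 30  {1,3,4,5,6} 60  {2,3,4,5,6} 60
  if 0:d drops first: 180 orders
  if 2:b drops first: 120 orders
  if 4:e drops first: 60 orders
  if 5:a drops first: 60 orders
heap linearizations: 420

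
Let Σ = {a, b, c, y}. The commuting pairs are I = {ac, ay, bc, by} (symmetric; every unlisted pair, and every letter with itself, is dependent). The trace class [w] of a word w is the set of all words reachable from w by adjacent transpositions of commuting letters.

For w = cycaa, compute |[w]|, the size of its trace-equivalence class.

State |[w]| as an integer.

10

drop 0:c onto floor
drop 1:y onto {0:c}
drop 2:c onto {1:y}
drop 3:a onto floor
drop 4:a onto {3:a}
ground layer = {0:c, 3:a}
drop-orders for the pieces not yet dropped (sum over which currently-grounded one goes next):
  1 to go: {2} 1  {4} 1
  2 to go: {1,2} 1  {2,4} 2  {3,4} 1
  3 to go: {0,1,2} 1  {1,2,4} 3  {2,3,4} 3
  if 0:c drops first: 6 orders
  if 3:a drops first: 4 orders
heap linearizations: 10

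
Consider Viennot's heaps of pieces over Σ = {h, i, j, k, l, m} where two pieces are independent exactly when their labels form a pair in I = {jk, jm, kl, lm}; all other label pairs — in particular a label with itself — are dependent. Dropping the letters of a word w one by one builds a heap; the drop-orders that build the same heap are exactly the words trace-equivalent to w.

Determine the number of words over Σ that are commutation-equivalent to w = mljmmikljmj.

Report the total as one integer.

100

piece 0:m — minimal
piece 1:l — minimal
piece 2:j rests on {1:l}
piece 3:m rests on {0:m}
piece 4:m rests on {3:m}
piece 5:i rests on {2:j, 4:m}
piece 6:k rests on {5:i}
piece 7:l rests on {5:i}
piece 8:j rests on {7:l}
piece 9:m rests on {6:k}
piece 10:j rests on {8:j}
minimal pieces: {0:m, 1:l}
ways to finish when only these pieces remain (= sum over removing one remaining piece with nothing left below it):
  1 left: {9}→1  {10}→1
  2 left: {6,9}→1  {8,10}→1  {9,10}→2
  3 left: {6,9,10}→3  {7,8,10}→1  {8,9,10}→3
  4 left: {6,8,9,10}→6  {7,8,9,10}→4
  5 left: {6,7,8,9,10}→10
  6 left: {5,6,7,8,9,10}→10
  7 left: {2,5,6,7,8,9,10}→10  {4,5,6,7,8,9,10}→10
  8 left: {1,2,5,6,7,8,9,10}→10  {2,4,5,6,7,8,9,10}→20  {3,4,5,6,7,8,9,10}→10
  9 left: {0,3,4,5,6,7,8,9,10}→10  {1,2,4,5,6,7,8,9,10}→30  {2,3,4,5,6,7,8,9,10}→30
  placing 0:m first → 60 extensions
  placing 1:l first → 40 extensions
total linear extensions = 100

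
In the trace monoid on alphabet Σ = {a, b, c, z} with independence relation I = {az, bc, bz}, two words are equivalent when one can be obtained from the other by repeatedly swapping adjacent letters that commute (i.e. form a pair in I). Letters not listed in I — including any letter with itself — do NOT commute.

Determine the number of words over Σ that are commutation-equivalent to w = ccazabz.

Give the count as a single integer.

0(c) covers ∅
1(c) covers 0:c
2(a) covers 1:c
3(z) covers 1:c
4(a) covers 2:a
5(b) covers 4:a
6(z) covers 3:z
floor of heap: 0:c
completions by unplaced set U, small U first (add the entries for U minus each lowest piece of U):
  |U|=1: {5}:1  {6}:1
  |U|=2: {3,6}:1  {4,5}:1  {5,6}:2
  |U|=3: {2,4,5}:1  {3,5,6}:3  {4,5,6}:3
  |U|=4: {2,4,5,6}:4  {3,4,5,6}:6
  |U|=5: {2,3,4,5,6}:10
  start at 0(c): 10

10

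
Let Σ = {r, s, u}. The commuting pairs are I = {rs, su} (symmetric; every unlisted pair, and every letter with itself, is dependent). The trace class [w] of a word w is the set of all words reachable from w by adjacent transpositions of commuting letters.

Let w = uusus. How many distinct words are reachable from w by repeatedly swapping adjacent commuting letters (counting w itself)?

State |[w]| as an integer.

piece 0:u — minimal
piece 1:u rests on {0:u}
piece 2:s — minimal
piece 3:u rests on {1:u}
piece 4:s rests on {2:s}
minimal pieces: {0:u, 2:s}
ways to finish when only these pieces remain (= sum over removing one remaining piece with nothing left below it):
  1 left: {3}→1  {4}→1
  2 left: {1,3}→1  {2,4}→1  {3,4}→2
  3 left: {0,1,3}→1  {1,3,4}→3  {2,3,4}→3
  placing 0:u first → 6 extensions
  placing 2:s first → 4 extensions
total linear extensions = 10

10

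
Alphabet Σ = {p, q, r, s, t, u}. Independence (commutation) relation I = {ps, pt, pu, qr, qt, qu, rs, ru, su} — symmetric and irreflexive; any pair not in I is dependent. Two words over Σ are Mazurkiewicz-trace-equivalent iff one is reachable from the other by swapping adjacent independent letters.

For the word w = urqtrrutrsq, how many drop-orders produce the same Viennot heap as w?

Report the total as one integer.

150

#0=u has no predecessor
#1=r has no predecessor
#2=q has no predecessor
#3=t depends on [0:u, 1:r]
#4=r depends on [3:t]
#5=r depends on [4:r]
#6=u depends on [3:t]
#7=t depends on [5:r, 6:u]
#8=r depends on [7:t]
#9=s depends on [2:q, 7:t]
#10=q depends on [9:s]
sources: [0:u, 1:r, 2:q]
N(rest) = Σ N(rest − s) over sources s of rest; N(one piece) = 1:
  size 1 → [8]=1  [10]=1
  size 2 → [8,10]=2  [9,10]=1
  size 3 → [2,9,10]=1  [8,9,10]=3
  size 4 → [2,8,9,10]=4  [7,8,9,10]=3
  size 5 → [2,7,8,9,10]=7  [5,7,8,9,10]=3  [6,7,8,9,10]=3
  size 6 → [2,5,7,8,9,10]=10  [2,6,7,8,9,10]=10  [4,5,7,8,9,10]=3  [5,6,7,8,9,10]=6
  size 7 → [2,4,5,7,8,9,10]=13  [2,5,6,7,8,9,10]=26  [4,5,6,7,8,9,10]=9
  size 8 → [2,4,5,6,7,8,9,10]=48  [3,4,5,6,7,8,9,10]=9
  size 9 → [0,3,4,5,6,7,8,9,10]=9  [1,3,4,5,6,7,8,9,10]=9  [2,3,4,5,6,7,8,9,10]=57
  first=0(u) contributes 66
  first=1(r) contributes 66
  first=2(q) contributes 18
|[w]| = 150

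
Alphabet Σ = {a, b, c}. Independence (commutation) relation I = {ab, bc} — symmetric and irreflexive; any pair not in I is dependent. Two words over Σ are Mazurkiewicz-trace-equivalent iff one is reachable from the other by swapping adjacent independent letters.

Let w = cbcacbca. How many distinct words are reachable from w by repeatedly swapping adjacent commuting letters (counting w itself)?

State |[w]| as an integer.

28

drop 0:c onto floor
drop 1:b onto floor
drop 2:c onto {0:c}
drop 3:a onto {2:c}
drop 4:c onto {3:a}
drop 5:b onto {1:b}
drop 6:c onto {4:c}
drop 7:a onto {6:c}
ground layer = {0:c, 1:b}
drop-orders for the pieces not yet dropped (sum over which currently-grounded one goes next):
  1 to go: {5} 1  {7} 1
  2 to go: {1,5} 1  {5,7} 2  {6,7} 1
  3 to go: {1,5,7} 3  {4,6,7} 1  {5,6,7} 3
  4 to go: {1,5,6,7} 6  {3,4,6,7} 1  {4,5,6,7} 4
  5 to go: {1,4,5,6,7} 10  {2,3,4,6,7} 1  {3,4,5,6,7} 5
  6 to go: {0,2,3,4,6,7} 1  {1,3,4,5,6,7} 15  {2,3,4,5,6,7} 6
  if 0:c drops first: 21 orders
  if 1:b drops first: 7 orders
heap linearizations: 28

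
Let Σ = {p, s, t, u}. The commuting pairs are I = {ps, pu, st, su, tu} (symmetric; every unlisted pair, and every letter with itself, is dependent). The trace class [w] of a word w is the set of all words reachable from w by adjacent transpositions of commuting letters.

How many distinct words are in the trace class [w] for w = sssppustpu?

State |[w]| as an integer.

drop 0:s onto floor
drop 1:s onto {0:s}
drop 2:s onto {1:s}
drop 3:p onto floor
drop 4:p onto {3:p}
drop 5:u onto floor
drop 6:s onto {2:s}
drop 7:t onto {4:p}
drop 8:p onto {7:t}
drop 9:u onto {5:u}
ground layer = {0:s, 3:p, 5:u}
drop-orders for the pieces not yet dropped (sum over which currently-grounded one goes next):
  1 to go: {6} 1  {8} 1  {9} 1
  2 to go: {2,6} 1  {5,9} 1  {6,8} 2  {6,9} 2  {7,8} 1  {8,9} 2
  3 to go: {1,2,6} 1  {2,6,8} 3  {2,6,9} 3  {4,7,8} 1  {5,6,9} 3  {5,8,9} 3  {6,7,8} 3  {6,8,9} 6  {7,8,9} 3
  4 to go: {0,1,2,6} 1  {1,2,6,8} 4  {1,2,6,9} 4  {2,5,6,9} 6  {2,6,7,8} 6  {2,6,8,9} 12  {3,4,7,8} 1  {4,6,7,8} 4  {4,7,8,9} 4  {5,6,8,9} 12  {5,7,8,9} 6  {6,7,8,9} 12
  5 to go: {0,1,2,6,8} 5  {0,1,2,6,9} 5  {1,2,5,6,9} 10  {1,2,6,7,8} 10  {1,2,6,8,9} 20  {2,4,6,7,8} 10  {2,5,6,8,9} 30  {2,6,7,8,9} 30  {3,4,6,7,8} 5  {3,4,7,8,9} 5  {4,5,7,8,9} 10  {4,6,7,8,9} 20  {5,6,7,8,9} 30
  6 to go: {0,1,2,5,6,9} 15  {0,1,2,6,7,8} 15  {0,1,2,6,8,9} 30  {1,2,4,6,7,8} 20  {1,2,5,6,8,9} 60  {1,2,6,7,8,9} 60  {2,3,4,6,7,8} 15  {2,4,6,7,8,9} 60  {2,5,6,7,8,9} 90  {3,4,5,7,8,9} 15  {3,4,6,7,8,9} 30  {4,5,6,7,8,9} 60
  7 to go: {0,1,2,4,6,7,8} 35  {0,1,2,5,6,8,9} 105  {0,1,2,6,7,8,9} 105  {1,2,3,4,6,7,8} 35  {1,2,4,6,7,8,9} 140  {1,2,5,6,7,8,9} 210  {2,3,4,6,7,8,9} 105  {2,4,5,6,7,8,9} 210  {3,4,5,6,7,8,9} 105
  8 to go: {0,1,2,3,4,6,7,8} 70  {0,1,2,4,6,7,8,9} 280  {0,1,2,5,6,7,8,9} 420  {1,2,3,4,6,7,8,9} 280  {1,2,4,5,6,7,8,9} 560  {2,3,4,5,6,7,8,9} 420
  if 0:s drops first: 1260 orders
  if 3:p drops first: 1260 orders
  if 5:u drops first: 630 orders
heap linearizations: 3150

3150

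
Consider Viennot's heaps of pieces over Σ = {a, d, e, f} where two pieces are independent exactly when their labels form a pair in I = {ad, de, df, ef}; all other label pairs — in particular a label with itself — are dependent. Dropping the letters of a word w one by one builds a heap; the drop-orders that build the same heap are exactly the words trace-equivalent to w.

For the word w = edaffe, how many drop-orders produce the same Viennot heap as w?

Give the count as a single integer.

piece 0:e — minimal
piece 1:d — minimal
piece 2:a rests on {0:e}
piece 3:f rests on {2:a}
piece 4:f rests on {3:f}
piece 5:e rests on {2:a}
minimal pieces: {0:e, 1:d}
ways to finish when only these pieces remain (= sum over removing one remaining piece with nothing left below it):
  1 left: {1}→1  {4}→1  {5}→1
  2 left: {1,4}→2  {1,5}→2  {3,4}→1  {4,5}→2
  3 left: {1,3,4}→3  {1,4,5}→6  {3,4,5}→3
  4 left: {1,3,4,5}→12  {2,3,4,5}→3
  placing 0:e first → 15 extensions
  placing 1:d first → 3 extensions
total linear extensions = 18

18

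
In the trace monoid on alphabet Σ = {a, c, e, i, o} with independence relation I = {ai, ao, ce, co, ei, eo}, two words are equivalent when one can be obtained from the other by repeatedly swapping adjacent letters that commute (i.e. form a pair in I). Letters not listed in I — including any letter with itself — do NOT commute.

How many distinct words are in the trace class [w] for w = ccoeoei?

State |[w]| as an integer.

126

drop 0:c onto floor
drop 1:c onto {0:c}
drop 2:o onto floor
drop 3:e onto floor
drop 4:o onto {2:o}
drop 5:e onto {3:e}
drop 6:i onto {1:c, 4:o}
ground layer = {0:c, 2:o, 3:e}
drop-orders for the pieces not yet dropped (sum over which currently-grounded one goes next):
  1 to go: {5} 1  {6} 1
  2 to go: {1,6} 1  {3,5} 1  {4,6} 1  {5,6} 2
  3 to go: {0,1,6} 1  {1,4,6} 2  {1,5,6} 3  {2,4,6} 1  {3,5,6} 3  {4,5,6} 3
  4 to go: {0,1,4,6} 3  {0,1,5,6} 4  {1,2,4,6} 3  {1,3,5,6} 6  {1,4,5,6} 8  {2,4,5,6} 4  {3,4,5,6} 6
  5 to go: {0,1,2,4,6} 6  {0,1,3,5,6} 10  {0,1,4,5,6} 15  {1,2,4,5,6} 15  {1,3,4,5,6} 20  {2,3,4,5,6} 10
  if 0:c drops first: 45 orders
  if 2:o drops first: 45 orders
  if 3:e drops first: 36 orders
heap linearizations: 126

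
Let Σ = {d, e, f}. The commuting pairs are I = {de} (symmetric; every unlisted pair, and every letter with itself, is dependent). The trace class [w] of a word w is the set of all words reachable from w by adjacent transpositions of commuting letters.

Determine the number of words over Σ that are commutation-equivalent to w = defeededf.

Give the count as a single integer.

20

piece 0:d — minimal
piece 1:e — minimal
piece 2:f rests on {0:d, 1:e}
piece 3:e rests on {2:f}
piece 4:e rests on {3:e}
piece 5:d rests on {2:f}
piece 6:e rests on {4:e}
piece 7:d rests on {5:d}
piece 8:f rests on {6:e, 7:d}
minimal pieces: {0:d, 1:e}
ways to finish when only these pieces remain (= sum over removing one remaining piece with nothing left below it):
  1 left: {8}→1
  2 left: {6,8}→1  {7,8}→1
  3 left: {4,6,8}→1  {5,7,8}→1  {6,7,8}→2
  4 left: {3,4,6,8}→1  {4,6,7,8}→3  {5,6,7,8}→3
  5 left: {3,4,6,7,8}→4  {4,5,6,7,8}→6
  6 left: {3,4,5,6,7,8}→10
  7 left: {2,3,4,5,6,7,8}→10
  placing 0:d first → 10 extensions
  placing 1:e first → 10 extensions
total linear extensions = 20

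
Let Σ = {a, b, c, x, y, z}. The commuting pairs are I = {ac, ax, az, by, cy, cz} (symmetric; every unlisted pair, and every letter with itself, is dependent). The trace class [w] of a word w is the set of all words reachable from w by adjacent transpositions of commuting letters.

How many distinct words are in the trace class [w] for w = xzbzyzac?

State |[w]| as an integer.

10

piece 0:x — minimal
piece 1:z rests on {0:x}
piece 2:b rests on {1:z}
piece 3:z rests on {2:b}
piece 4:y rests on {3:z}
piece 5:z rests on {4:y}
piece 6:a rests on {4:y}
piece 7:c rests on {2:b}
minimal pieces: {0:x}
ways to finish when only these pieces remain (= sum over removing one remaining piece with nothing left below it):
  1 left: {5}→1  {6}→1  {7}→1
  2 left: {5,6}→2  {5,7}→2  {6,7}→2
  3 left: {4,5,6}→2  {5,6,7}→6
  4 left: {3,4,5,6}→2  {4,5,6,7}→8
  5 left: {3,4,5,6,7}→10
  6 left: {2,3,4,5,6,7}→10
  placing 0:x first → 10 extensions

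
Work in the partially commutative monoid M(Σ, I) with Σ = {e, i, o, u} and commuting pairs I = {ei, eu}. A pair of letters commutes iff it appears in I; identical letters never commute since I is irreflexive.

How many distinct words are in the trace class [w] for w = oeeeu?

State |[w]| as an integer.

4

#0=o has no predecessor
#1=e depends on [0:o]
#2=e depends on [1:e]
#3=e depends on [2:e]
#4=u depends on [0:o]
sources: [0:o]
N(rest) = Σ N(rest − s) over sources s of rest; N(one piece) = 1:
  size 1 → [3]=1  [4]=1
  size 2 → [2,3]=1  [3,4]=2
  size 3 → [1,2,3]=1  [2,3,4]=3
  first=0(o) contributes 4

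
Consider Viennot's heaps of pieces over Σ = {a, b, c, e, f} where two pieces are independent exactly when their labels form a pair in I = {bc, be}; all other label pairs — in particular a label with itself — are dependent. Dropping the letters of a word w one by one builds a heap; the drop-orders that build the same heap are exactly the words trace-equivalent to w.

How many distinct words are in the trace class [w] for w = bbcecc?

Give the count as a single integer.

piece 0:b — minimal
piece 1:b rests on {0:b}
piece 2:c — minimal
piece 3:e rests on {2:c}
piece 4:c rests on {3:e}
piece 5:c rests on {4:c}
minimal pieces: {0:b, 2:c}
ways to finish when only these pieces remain (= sum over removing one remaining piece with nothing left below it):
  1 left: {1}→1  {5}→1
  2 left: {0,1}→1  {1,5}→2  {4,5}→1
  3 left: {0,1,5}→3  {1,4,5}→3  {3,4,5}→1
  4 left: {0,1,4,5}→6  {1,3,4,5}→4  {2,3,4,5}→1
  placing 0:b first → 5 extensions
  placing 2:c first → 10 extensions
total linear extensions = 15

15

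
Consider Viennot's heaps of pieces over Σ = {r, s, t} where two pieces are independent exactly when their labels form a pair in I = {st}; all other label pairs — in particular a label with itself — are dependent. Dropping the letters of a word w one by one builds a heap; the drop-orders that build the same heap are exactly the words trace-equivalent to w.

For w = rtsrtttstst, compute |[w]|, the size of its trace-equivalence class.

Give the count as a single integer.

42

drop 0:r onto floor
drop 1:t onto {0:r}
drop 2:s onto {0:r}
drop 3:r onto {1:t, 2:s}
drop 4:t onto {3:r}
drop 5:t onto {4:t}
drop 6:t onto {5:t}
drop 7:s onto {3:r}
drop 8:t onto {6:t}
drop 9:s onto {7:s}
drop 10:t onto {8:t}
ground layer = {0:r}
drop-orders for the pieces not yet dropped (sum over which currently-grounded one goes next):
  1 to go: {9} 1  {10} 1
  2 to go: {7,9} 1  {8,10} 1  {9,10} 2
  3 to go: {6,8,10} 1  {7,9,10} 3  {8,9,10} 3
  4 to go: {5,6,8,10} 1  {6,8,9,10} 4  {7,8,9,10} 6
  5 to go: {4,5,6,8,10} 1  {5,6,8,9,10} 5  {6,7,8,9,10} 10
  6 to go: {4,5,6,8,9,10} 6  {5,6,7,8,9,10} 15
  7 to go: {4,5,6,7,8,9,10} 21
  8 to go: {3,4,5,6,7,8,9,10} 21
  9 to go: {1,3,4,5,6,7,8,9,10} 21  {2,3,4,5,6,7,8,9,10} 21
  if 0:r drops first: 42 orders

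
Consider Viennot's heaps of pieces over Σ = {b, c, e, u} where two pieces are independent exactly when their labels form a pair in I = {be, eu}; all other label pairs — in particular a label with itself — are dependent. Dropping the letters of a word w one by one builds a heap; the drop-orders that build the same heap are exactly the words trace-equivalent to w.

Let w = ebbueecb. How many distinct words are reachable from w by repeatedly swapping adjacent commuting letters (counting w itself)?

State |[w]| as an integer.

20

drop 0:e onto floor
drop 1:b onto floor
drop 2:b onto {1:b}
drop 3:u onto {2:b}
drop 4:e onto {0:e}
drop 5:e onto {4:e}
drop 6:c onto {3:u, 5:e}
drop 7:b onto {6:c}
ground layer = {0:e, 1:b}
drop-orders for the pieces not yet dropped (sum over which currently-grounded one goes next):
  1 to go: {7} 1
  2 to go: {6,7} 1
  3 to go: {3,6,7} 1  {5,6,7} 1
  4 to go: {2,3,6,7} 1  {3,5,6,7} 2  {4,5,6,7} 1
  5 to go: {0,4,5,6,7} 1  {1,2,3,6,7} 1  {2,3,5,6,7} 3  {3,4,5,6,7} 3
  6 to go: {0,3,4,5,6,7} 4  {1,2,3,5,6,7} 4  {2,3,4,5,6,7} 6
  if 0:e drops first: 10 orders
  if 1:b drops first: 10 orders
heap linearizations: 20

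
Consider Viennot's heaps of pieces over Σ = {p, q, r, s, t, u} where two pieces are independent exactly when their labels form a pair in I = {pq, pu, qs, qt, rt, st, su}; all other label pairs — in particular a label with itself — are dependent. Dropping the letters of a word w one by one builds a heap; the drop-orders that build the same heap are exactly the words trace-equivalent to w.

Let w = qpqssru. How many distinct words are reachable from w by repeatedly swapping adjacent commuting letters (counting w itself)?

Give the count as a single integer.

10

piece 0:q — minimal
piece 1:p — minimal
piece 2:q rests on {0:q}
piece 3:s rests on {1:p}
piece 4:s rests on {3:s}
piece 5:r rests on {2:q, 4:s}
piece 6:u rests on {5:r}
minimal pieces: {0:q, 1:p}
ways to finish when only these pieces remain (= sum over removing one remaining piece with nothing left below it):
  1 left: {6}→1
  2 left: {5,6}→1
  3 left: {2,5,6}→1  {4,5,6}→1
  4 left: {0,2,5,6}→1  {2,4,5,6}→2  {3,4,5,6}→1
  5 left: {0,2,4,5,6}→3  {1,3,4,5,6}→1  {2,3,4,5,6}→3
  placing 0:q first → 4 extensions
  placing 1:p first → 6 extensions
total linear extensions = 10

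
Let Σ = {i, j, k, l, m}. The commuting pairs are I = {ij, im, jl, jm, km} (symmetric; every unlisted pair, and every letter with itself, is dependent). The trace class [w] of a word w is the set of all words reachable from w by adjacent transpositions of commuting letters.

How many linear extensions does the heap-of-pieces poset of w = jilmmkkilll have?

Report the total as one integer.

35

piece 0:j — minimal
piece 1:i — minimal
piece 2:l rests on {1:i}
piece 3:m rests on {2:l}
piece 4:m rests on {3:m}
piece 5:k rests on {0:j, 2:l}
piece 6:k rests on {5:k}
piece 7:i rests on {6:k}
piece 8:l rests on {4:m, 7:i}
piece 9:l rests on {8:l}
piece 10:l rests on {9:l}
minimal pieces: {0:j, 1:i}
ways to finish when only these pieces remain (= sum over removing one remaining piece with nothing left below it):
  1 left: {10}→1
  2 left: {9,10}→1
  3 left: {8,9,10}→1
  4 left: {4,8,9,10}→1  {7,8,9,10}→1
  5 left: {3,4,8,9,10}→1  {4,7,8,9,10}→2  {6,7,8,9,10}→1
  6 left: {3,4,7,8,9,10}→3  {4,6,7,8,9,10}→3  {5,6,7,8,9,10}→1
  7 left: {0,5,6,7,8,9,10}→1  {3,4,6,7,8,9,10}→6  {4,5,6,7,8,9,10}→4
  8 left: {0,4,5,6,7,8,9,10}→5  {3,4,5,6,7,8,9,10}→10
  9 left: {0,3,4,5,6,7,8,9,10}→15  {2,3,4,5,6,7,8,9,10}→10
  placing 0:j first → 10 extensions
  placing 1:i first → 25 extensions
total linear extensions = 35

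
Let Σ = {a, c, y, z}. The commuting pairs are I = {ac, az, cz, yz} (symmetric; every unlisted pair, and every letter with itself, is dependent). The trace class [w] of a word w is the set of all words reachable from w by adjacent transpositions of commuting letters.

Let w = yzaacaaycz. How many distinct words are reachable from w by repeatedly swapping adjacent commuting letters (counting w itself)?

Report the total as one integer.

225

drop 0:y onto floor
drop 1:z onto floor
drop 2:a onto {0:y}
drop 3:a onto {2:a}
drop 4:c onto {0:y}
drop 5:a onto {3:a}
drop 6:a onto {5:a}
drop 7:y onto {4:c, 6:a}
drop 8:c onto {7:y}
drop 9:z onto {1:z}
ground layer = {0:y, 1:z}
drop-orders for the pieces not yet dropped (sum over which currently-grounded one goes next):
  1 to go: {8} 1  {9} 1
  2 to go: {1,9} 1  {7,8} 1  {8,9} 2
  3 to go: {1,8,9} 3  {4,7,8} 1  {6,7,8} 1  {7,8,9} 3
  4 to go: {1,7,8,9} 6  {4,6,7,8} 2  {4,7,8,9} 4  {5,6,7,8} 1  {6,7,8,9} 4
  5 to go: {1,4,7,8,9} 10  {1,6,7,8,9} 10  {3,5,6,7,8} 1  {4,5,6,7,8} 3  {4,6,7,8,9} 10  {5,6,7,8,9} 5
  6 to go: {1,4,6,7,8,9} 30  {1,5,6,7,8,9} 15  {2,3,5,6,7,8} 1  {3,4,5,6,7,8} 4  {3,5,6,7,8,9} 6  {4,5,6,7,8,9} 18
  7 to go: {1,3,5,6,7,8,9} 21  {1,4,5,6,7,8,9} 63  {2,3,4,5,6,7,8} 5  {2,3,5,6,7,8,9} 7  {3,4,5,6,7,8,9} 28
  8 to go: {0,2,3,4,5,6,7,8} 5  {1,2,3,5,6,7,8,9} 28  {1,3,4,5,6,7,8,9} 112  {2,3,4,5,6,7,8,9} 40
  if 0:y drops first: 180 orders
  if 1:z drops first: 45 orders
heap linearizations: 225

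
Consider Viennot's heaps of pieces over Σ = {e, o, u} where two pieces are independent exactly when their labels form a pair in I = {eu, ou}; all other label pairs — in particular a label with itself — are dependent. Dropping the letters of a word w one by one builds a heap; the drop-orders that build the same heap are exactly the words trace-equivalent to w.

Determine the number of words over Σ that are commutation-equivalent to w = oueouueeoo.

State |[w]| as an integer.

120

piece 0:o — minimal
piece 1:u — minimal
piece 2:e rests on {0:o}
piece 3:o rests on {2:e}
piece 4:u rests on {1:u}
piece 5:u rests on {4:u}
piece 6:e rests on {3:o}
piece 7:e rests on {6:e}
piece 8:o rests on {7:e}
piece 9:o rests on {8:o}
minimal pieces: {0:o, 1:u}
ways to finish when only these pieces remain (= sum over removing one remaining piece with nothing left below it):
  1 left: {5}→1  {9}→1
  2 left: {4,5}→1  {5,9}→2  {8,9}→1
  3 left: {1,4,5}→1  {4,5,9}→3  {5,8,9}→3  {7,8,9}→1
  4 left: {1,4,5,9}→4  {4,5,8,9}→6  {5,7,8,9}→4  {6,7,8,9}→1
  5 left: {1,4,5,8,9}→10  {3,6,7,8,9}→1  {4,5,7,8,9}→10  {5,6,7,8,9}→5
  6 left: {1,4,5,7,8,9}→20  {2,3,6,7,8,9}→1  {3,5,6,7,8,9}→6  {4,5,6,7,8,9}→15
  7 left: {0,2,3,6,7,8,9}→1  {1,4,5,6,7,8,9}→35  {2,3,5,6,7,8,9}→7  {3,4,5,6,7,8,9}→21
  8 left: {0,2,3,5,6,7,8,9}→8  {1,3,4,5,6,7,8,9}→56  {2,3,4,5,6,7,8,9}→28
  placing 0:o first → 84 extensions
  placing 1:u first → 36 extensions
total linear extensions = 120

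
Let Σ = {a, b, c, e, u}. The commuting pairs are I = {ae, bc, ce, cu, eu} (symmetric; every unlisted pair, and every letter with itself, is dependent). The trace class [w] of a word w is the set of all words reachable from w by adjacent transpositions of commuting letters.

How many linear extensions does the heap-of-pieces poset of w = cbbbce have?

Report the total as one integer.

15

drop 0:c onto floor
drop 1:b onto floor
drop 2:b onto {1:b}
drop 3:b onto {2:b}
drop 4:c onto {0:c}
drop 5:e onto {3:b}
ground layer = {0:c, 1:b}
drop-orders for the pieces not yet dropped (sum over which currently-grounded one goes next):
  1 to go: {4} 1  {5} 1
  2 to go: {0,4} 1  {3,5} 1  {4,5} 2
  3 to go: {0,4,5} 3  {2,3,5} 1  {3,4,5} 3
  4 to go: {0,3,4,5} 6  {1,2,3,5} 1  {2,3,4,5} 4
  if 0:c drops first: 5 orders
  if 1:b drops first: 10 orders
heap linearizations: 15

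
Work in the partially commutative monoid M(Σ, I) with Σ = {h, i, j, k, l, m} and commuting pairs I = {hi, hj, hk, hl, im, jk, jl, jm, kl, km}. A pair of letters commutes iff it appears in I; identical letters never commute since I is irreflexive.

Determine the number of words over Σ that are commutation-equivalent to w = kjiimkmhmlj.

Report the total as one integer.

0(k) covers ∅
1(j) covers ∅
2(i) covers 0:k, 1:j
3(i) covers 2:i
4(m) covers ∅
5(k) covers 3:i
6(m) covers 4:m
7(h) covers 6:m
8(m) covers 7:h
9(l) covers 3:i, 8:m
10(j) covers 3:i
floor of heap: 0:k, 1:j, 4:m
completions by unplaced set U, small U first (add the entries for U minus each lowest piece of U):
  |U|=1: {5}:1  {9}:1  {10}:1
  |U|=2: {5,9}:2  {5,10}:2  {8,9}:1  {9,10}:2
  |U|=3: {5,8,9}:3  {5,9,10}:6  {7,8,9}:1  {8,9,10}:3
  |U|=4: {3,5,9,10}:6  {5,7,8,9}:4  {5,8,9,10}:12  {6,7,8,9}:1  {7,8,9,10}:4
  |U|=5: {2,3,5,9,10}:6  {3,5,8,9,10}:18  {4,6,7,8,9}:1  {5,6,7,8,9}:5  {5,7,8,9,10}:20  {6,7,8,9,10}:5
  |U|=6: {0,2,3,5,9,10}:6  {1,2,3,5,9,10}:6  {2,3,5,8,9,10}:24  {3,5,7,8,9,10}:38  {4,5,6,7,8,9}:6  {4,6,7,8,9,10}:6  {5,6,7,8,9,10}:30
  |U|=7: {0,1,2,3,5,9,10}:12  {0,2,3,5,8,9,10}:30  {1,2,3,5,8,9,10}:30  {2,3,5,7,8,9,10}:62  {3,5,6,7,8,9,10}:68  {4,5,6,7,8,9,10}:42
  |U|=8: {0,1,2,3,5,8,9,10}:72  {0,2,3,5,7,8,9,10}:92  {1,2,3,5,7,8,9,10}:92  {2,3,5,6,7,8,9,10}:130  {3,4,5,6,7,8,9,10}:110
  |U|=9: {0,1,2,3,5,7,8,9,10}:256  {0,2,3,5,6,7,8,9,10}:222  {1,2,3,5,6,7,8,9,10}:222  {2,3,4,5,6,7,8,9,10}:240
  start at 0(k): 462
  start at 1(j): 462
  start at 4(m): 700
sum over floor = 1624

1624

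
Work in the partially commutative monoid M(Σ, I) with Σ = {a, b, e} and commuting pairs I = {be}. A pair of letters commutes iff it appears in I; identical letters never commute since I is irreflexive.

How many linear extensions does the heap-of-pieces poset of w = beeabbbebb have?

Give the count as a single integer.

piece 0:b — minimal
piece 1:e — minimal
piece 2:e rests on {1:e}
piece 3:a rests on {0:b, 2:e}
piece 4:b rests on {3:a}
piece 5:b rests on {4:b}
piece 6:b rests on {5:b}
piece 7:e rests on {3:a}
piece 8:b rests on {6:b}
piece 9:b rests on {8:b}
minimal pieces: {0:b, 1:e}
ways to finish when only these pieces remain (= sum over removing one remaining piece with nothing left below it):
  1 left: {7}→1  {9}→1
  2 left: {7,9}→2  {8,9}→1
  3 left: {6,8,9}→1  {7,8,9}→3
  4 left: {5,6,8,9}→1  {6,7,8,9}→4
  5 left: {4,5,6,8,9}→1  {5,6,7,8,9}→5
  6 left: {4,5,6,7,8,9}→6
  7 left: {3,4,5,6,7,8,9}→6
  8 left: {0,3,4,5,6,7,8,9}→6  {2,3,4,5,6,7,8,9}→6
  placing 0:b first → 6 extensions
  placing 1:e first → 12 extensions
total linear extensions = 18

18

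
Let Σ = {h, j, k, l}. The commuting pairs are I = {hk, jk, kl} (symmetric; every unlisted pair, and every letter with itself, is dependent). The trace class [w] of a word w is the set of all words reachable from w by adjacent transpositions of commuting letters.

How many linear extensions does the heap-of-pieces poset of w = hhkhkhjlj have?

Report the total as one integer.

36

piece 0:h — minimal
piece 1:h rests on {0:h}
piece 2:k — minimal
piece 3:h rests on {1:h}
piece 4:k rests on {2:k}
piece 5:h rests on {3:h}
piece 6:j rests on {5:h}
piece 7:l rests on {6:j}
piece 8:j rests on {7:l}
minimal pieces: {0:h, 2:k}
ways to finish when only these pieces remain (= sum over removing one remaining piece with nothing left below it):
  1 left: {4}→1  {8}→1
  2 left: {2,4}→1  {4,8}→2  {7,8}→1
  3 left: {2,4,8}→3  {4,7,8}→3  {6,7,8}→1
  4 left: {2,4,7,8}→6  {4,6,7,8}→4  {5,6,7,8}→1
  5 left: {2,4,6,7,8}→10  {3,5,6,7,8}→1  {4,5,6,7,8}→5
  6 left: {1,3,5,6,7,8}→1  {2,4,5,6,7,8}→15  {3,4,5,6,7,8}→6
  7 left: {0,1,3,5,6,7,8}→1  {1,3,4,5,6,7,8}→7  {2,3,4,5,6,7,8}→21
  placing 0:h first → 28 extensions
  placing 2:k first → 8 extensions
total linear extensions = 36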